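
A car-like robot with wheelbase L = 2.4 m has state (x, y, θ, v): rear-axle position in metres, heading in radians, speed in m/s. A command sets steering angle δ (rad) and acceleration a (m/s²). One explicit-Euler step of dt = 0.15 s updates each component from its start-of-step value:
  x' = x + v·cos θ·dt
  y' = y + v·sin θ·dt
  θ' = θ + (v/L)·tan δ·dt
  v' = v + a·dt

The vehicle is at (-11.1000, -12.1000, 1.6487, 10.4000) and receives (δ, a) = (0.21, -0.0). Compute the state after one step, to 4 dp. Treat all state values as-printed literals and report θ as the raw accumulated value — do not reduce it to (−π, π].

(-11.2214, -10.5447, 1.7872, 10.4000)

x' = -11.1000 + 10.4000·cos(1.6487)·0.15 = -11.2214
y' = -12.1000 + 10.4000·sin(1.6487)·0.15 = -10.5447
θ' = 1.6487 + (10.4000/2.4)·tan(0.21)·0.15 = 1.7872
v' = 10.4000 + 0.0000·0.15 = 10.4000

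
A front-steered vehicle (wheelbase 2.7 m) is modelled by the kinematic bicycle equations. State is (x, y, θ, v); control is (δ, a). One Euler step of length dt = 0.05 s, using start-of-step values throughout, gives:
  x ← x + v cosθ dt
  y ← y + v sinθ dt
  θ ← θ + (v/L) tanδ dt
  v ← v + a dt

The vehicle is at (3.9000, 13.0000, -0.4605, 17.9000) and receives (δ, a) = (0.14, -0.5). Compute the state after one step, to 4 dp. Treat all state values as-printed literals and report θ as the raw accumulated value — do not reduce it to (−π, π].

(4.7018, 12.6023, -0.4138, 17.8750)

x' = 3.9000 + 17.9000·cos(-0.4605)·0.05 = 4.7018
y' = 13.0000 + 17.9000·sin(-0.4605)·0.05 = 12.6023
θ' = -0.4605 + (17.9000/2.7)·tan(0.14)·0.05 = -0.4138
v' = 17.9000 − 0.5000·0.05 = 17.8750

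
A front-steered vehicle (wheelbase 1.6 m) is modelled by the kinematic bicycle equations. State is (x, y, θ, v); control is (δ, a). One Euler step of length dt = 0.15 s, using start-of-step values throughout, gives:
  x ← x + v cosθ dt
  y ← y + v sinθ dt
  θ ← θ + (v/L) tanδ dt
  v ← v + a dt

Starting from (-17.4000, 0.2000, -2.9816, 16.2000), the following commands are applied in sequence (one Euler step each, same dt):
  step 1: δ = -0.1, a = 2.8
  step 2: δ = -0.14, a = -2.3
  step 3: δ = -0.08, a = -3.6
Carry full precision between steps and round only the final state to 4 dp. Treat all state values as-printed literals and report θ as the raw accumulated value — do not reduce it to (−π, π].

after step 1 (δ=-0.1, a=2.8): (-19.798965, -0.187126, -3.133983, 16.620000)
after step 2 (δ=-0.14, a=-2.3): (-22.291893, -0.206096, -3.353557, 16.275000)
after step 3 (δ=-0.08, a=-3.6): (-24.678507, 0.307497, -3.475881, 15.735000)

(-24.6785, 0.3075, -3.4759, 15.7350)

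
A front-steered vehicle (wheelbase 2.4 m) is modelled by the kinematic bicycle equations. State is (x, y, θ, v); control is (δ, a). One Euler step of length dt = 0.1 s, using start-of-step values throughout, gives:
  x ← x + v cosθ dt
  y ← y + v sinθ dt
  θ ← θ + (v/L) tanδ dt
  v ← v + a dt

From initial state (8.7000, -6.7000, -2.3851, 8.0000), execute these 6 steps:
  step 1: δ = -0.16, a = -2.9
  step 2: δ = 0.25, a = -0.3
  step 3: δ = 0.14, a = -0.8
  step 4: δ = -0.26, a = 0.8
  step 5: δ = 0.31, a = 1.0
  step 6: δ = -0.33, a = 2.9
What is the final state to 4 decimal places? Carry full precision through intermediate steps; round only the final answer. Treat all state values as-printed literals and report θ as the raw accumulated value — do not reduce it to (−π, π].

(5.3946, -9.9553, -2.4045, 8.0700)

after step 1 (δ=-0.16, a=-2.9): (8.118202, -7.249100, -2.438893, 7.710000)
after step 2 (δ=0.25, a=-0.3): (7.529851, -7.747382, -2.356865, 7.680000)
after step 3 (δ=0.14, a=-0.8): (6.986430, -8.290076, -2.311770, 7.600000)
after step 4 (δ=-0.26, a=0.8): (6.473425, -8.850813, -2.396010, 7.680000)
after step 5 (δ=0.31, a=1.0): (5.909181, -9.371824, -2.293505, 7.780000)
after step 6 (δ=-0.33, a=2.9): (5.394597, -9.955338, -2.404540, 8.070000)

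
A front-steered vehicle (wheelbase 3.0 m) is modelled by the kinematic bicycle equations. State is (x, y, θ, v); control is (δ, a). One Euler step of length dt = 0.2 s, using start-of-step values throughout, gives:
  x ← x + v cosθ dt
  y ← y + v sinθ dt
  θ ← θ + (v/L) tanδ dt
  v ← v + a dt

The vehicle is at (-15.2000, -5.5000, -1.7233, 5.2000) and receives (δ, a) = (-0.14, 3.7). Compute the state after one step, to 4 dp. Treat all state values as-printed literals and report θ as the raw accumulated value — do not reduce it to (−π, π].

(-15.3580, -6.5279, -1.7722, 5.9400)

x' = -15.2000 + 5.2000·cos(-1.7233)·0.2 = -15.3580
y' = -5.5000 + 5.2000·sin(-1.7233)·0.2 = -6.5279
θ' = -1.7233 + (5.2000/3.0)·tan(-0.14)·0.2 = -1.7722
v' = 5.2000 + 3.7000·0.2 = 5.9400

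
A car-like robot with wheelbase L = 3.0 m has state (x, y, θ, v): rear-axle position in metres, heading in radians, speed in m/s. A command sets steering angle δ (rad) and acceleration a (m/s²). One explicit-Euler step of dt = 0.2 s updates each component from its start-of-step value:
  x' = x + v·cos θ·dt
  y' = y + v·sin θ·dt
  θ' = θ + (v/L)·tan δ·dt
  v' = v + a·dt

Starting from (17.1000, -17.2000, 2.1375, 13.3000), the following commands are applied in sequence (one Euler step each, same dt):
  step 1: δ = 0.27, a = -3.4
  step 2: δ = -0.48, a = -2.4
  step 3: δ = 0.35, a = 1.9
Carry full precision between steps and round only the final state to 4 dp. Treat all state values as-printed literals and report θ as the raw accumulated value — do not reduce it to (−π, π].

(12.9530, -10.9593, 2.2403, 12.5200)

after step 1 (δ=0.27, a=-3.4): (15.671969, -14.955824, 2.382892, 12.620000)
after step 2 (δ=-0.48, a=-2.4): (13.840224, -13.219365, 1.944885, 12.140000)
after step 3 (δ=0.35, a=1.9): (12.952974, -10.959283, 2.240315, 12.520000)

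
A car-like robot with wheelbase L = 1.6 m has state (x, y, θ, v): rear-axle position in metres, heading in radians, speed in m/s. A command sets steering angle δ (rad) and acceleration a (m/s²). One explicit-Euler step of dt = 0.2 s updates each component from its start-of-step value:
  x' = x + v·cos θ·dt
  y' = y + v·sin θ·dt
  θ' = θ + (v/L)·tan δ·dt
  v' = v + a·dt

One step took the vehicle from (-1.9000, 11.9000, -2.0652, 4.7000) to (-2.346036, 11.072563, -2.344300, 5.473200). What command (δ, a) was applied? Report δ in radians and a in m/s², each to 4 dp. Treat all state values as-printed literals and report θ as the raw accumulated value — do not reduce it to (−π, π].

δ = -0.4435, a = 3.8660

a = (v'−v)/dt = (0.773200)/0.2 = 3.8660
Δθ = θ'−θ = -0.279100;  (v·dt/L) = 4.7000·0.2/1.6 = 0.587500
tan δ = Δθ·L/(v·dt) = -0.475064  →  δ = -0.4435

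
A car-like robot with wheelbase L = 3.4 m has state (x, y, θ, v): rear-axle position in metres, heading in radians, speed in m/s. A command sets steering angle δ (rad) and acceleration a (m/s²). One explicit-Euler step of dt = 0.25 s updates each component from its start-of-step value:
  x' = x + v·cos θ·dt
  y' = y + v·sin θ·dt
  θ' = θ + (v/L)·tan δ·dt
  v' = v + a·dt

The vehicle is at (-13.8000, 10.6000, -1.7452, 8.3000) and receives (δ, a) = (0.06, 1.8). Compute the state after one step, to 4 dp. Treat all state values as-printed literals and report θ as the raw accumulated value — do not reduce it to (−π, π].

(-14.1601, 8.5565, -1.7085, 8.7500)

x' = -13.8000 + 8.3000·cos(-1.7452)·0.25 = -14.1601
y' = 10.6000 + 8.3000·sin(-1.7452)·0.25 = 8.5565
θ' = -1.7452 + (8.3000/3.4)·tan(0.06)·0.25 = -1.7085
v' = 8.3000 + 1.8000·0.25 = 8.7500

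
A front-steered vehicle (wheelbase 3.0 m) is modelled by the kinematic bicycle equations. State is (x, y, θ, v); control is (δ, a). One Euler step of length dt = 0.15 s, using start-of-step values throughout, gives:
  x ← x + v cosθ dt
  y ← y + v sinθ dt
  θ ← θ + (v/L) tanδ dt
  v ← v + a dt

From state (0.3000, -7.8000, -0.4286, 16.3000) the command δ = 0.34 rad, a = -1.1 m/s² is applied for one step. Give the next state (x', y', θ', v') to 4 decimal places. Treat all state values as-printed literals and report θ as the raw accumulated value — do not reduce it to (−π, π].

x' = 0.3000 + 16.3000·cos(-0.4286)·0.15 = 2.5238
y' = -7.8000 + 16.3000·sin(-0.4286)·0.15 = -8.8161
θ' = -0.4286 + (16.3000/3.0)·tan(0.34)·0.15 = -0.1403
v' = 16.3000 − 1.1000·0.15 = 16.1350

(2.5238, -8.8161, -0.1403, 16.1350)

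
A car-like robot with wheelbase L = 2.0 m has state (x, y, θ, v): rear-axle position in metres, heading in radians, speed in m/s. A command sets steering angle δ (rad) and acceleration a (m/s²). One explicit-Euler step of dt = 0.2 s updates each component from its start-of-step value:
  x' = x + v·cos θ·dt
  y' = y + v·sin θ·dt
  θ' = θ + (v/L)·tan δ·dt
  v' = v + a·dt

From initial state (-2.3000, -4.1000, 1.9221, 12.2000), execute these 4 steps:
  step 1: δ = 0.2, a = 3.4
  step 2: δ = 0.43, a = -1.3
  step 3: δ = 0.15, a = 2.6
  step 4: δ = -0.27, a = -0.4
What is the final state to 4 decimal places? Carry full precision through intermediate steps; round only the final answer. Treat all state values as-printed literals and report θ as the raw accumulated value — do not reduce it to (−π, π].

(-9.5141, 1.7570, 2.5872, 13.0600)

after step 1 (δ=0.2, a=3.4): (-3.139658, -1.809023, 2.169406, 12.880000)
after step 2 (δ=0.43, a=-1.3): (-4.591220, 0.319061, 2.760110, 12.620000)
after step 3 (δ=0.15, a=2.6): (-6.933779, 1.258738, 2.950843, 13.140000)
after step 4 (δ=-0.27, a=-0.4): (-9.514113, 1.756995, 2.587183, 13.060000)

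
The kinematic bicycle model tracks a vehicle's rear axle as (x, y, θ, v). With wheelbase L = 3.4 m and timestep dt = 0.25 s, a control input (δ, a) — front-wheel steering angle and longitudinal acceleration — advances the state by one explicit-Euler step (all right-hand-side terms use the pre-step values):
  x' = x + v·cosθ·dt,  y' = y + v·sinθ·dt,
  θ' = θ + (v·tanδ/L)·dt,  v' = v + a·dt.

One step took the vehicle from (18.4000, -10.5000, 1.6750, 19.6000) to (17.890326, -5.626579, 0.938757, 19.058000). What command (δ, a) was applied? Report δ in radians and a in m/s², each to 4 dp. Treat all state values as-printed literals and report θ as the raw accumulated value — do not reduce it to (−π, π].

δ = -0.4723, a = -2.1680

a = (v'−v)/dt = (-0.542000)/0.25 = -2.1680
Δθ = θ'−θ = -0.736243;  (v·dt/L) = 19.6000·0.25/3.4 = 1.441176
tan δ = Δθ·L/(v·dt) = -0.510862  →  δ = -0.4723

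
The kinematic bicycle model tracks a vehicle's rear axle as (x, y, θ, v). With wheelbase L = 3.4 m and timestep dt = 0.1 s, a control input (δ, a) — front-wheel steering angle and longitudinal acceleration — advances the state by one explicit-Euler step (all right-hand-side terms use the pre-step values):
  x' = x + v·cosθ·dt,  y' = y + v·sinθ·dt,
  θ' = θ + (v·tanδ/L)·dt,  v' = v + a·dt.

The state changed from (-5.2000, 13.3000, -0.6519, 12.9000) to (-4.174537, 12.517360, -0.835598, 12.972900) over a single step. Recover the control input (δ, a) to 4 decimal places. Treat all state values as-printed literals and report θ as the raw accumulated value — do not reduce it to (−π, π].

a = (v'−v)/dt = (0.072900)/0.1 = 0.7290
Δθ = θ'−θ = -0.183698;  (v·dt/L) = 12.9000·0.1/3.4 = 0.379412
tan δ = Δθ·L/(v·dt) = -0.484165  →  δ = -0.4509

δ = -0.4509, a = 0.7290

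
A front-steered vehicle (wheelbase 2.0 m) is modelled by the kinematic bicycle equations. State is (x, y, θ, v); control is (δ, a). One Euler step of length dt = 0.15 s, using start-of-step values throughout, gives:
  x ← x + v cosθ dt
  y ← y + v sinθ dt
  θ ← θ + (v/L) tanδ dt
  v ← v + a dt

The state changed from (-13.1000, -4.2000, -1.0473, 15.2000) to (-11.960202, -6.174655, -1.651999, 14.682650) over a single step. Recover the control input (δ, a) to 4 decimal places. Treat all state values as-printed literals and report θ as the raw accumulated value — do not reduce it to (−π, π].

a = (v'−v)/dt = (-0.517350)/0.15 = -3.4490
Δθ = θ'−θ = -0.604699;  (v·dt/L) = 15.2000·0.15/2.0 = 1.140000
tan δ = Δθ·L/(v·dt) = -0.530438  →  δ = -0.4877

δ = -0.4877, a = -3.4490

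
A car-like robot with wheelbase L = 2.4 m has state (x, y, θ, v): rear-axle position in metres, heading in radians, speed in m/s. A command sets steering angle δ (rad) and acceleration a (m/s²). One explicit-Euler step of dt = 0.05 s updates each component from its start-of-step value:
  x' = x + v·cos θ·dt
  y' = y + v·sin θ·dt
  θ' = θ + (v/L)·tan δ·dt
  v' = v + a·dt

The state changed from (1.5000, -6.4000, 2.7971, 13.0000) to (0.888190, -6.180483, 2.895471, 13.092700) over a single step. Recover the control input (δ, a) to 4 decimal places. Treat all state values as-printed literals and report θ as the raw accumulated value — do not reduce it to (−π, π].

δ = 0.3484, a = 1.8540

a = (v'−v)/dt = (0.092700)/0.05 = 1.8540
Δθ = θ'−θ = 0.098371;  (v·dt/L) = 13.0000·0.05/2.4 = 0.270833
tan δ = Δθ·L/(v·dt) = 0.363216  →  δ = 0.3484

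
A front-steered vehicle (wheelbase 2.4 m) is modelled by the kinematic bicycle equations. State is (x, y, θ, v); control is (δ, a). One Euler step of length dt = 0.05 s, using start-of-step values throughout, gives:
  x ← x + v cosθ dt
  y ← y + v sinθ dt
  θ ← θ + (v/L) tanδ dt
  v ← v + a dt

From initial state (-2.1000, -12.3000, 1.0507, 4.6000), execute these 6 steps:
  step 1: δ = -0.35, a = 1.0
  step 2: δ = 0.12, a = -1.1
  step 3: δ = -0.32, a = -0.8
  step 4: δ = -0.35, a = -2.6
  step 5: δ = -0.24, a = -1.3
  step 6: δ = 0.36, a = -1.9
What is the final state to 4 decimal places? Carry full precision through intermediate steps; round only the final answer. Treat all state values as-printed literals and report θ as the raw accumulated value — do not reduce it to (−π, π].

after step 1 (δ=-0.35, a=1.0): (-1.985698, -12.100413, 1.015718, 4.650000)
after step 2 (δ=0.12, a=-1.1): (-1.863169, -11.902820, 1.027399, 4.595000)
after step 3 (δ=-0.32, a=-0.8): (-1.744377, -11.706164, 0.995676, 4.555000)
after step 4 (δ=-0.35, a=-2.6): (-1.620496, -11.515053, 0.961036, 4.425000)
after step 5 (δ=-0.24, a=-1.3): (-1.493792, -11.333676, 0.938476, 4.360000)
after step 6 (δ=0.36, a=-1.9): (-1.364950, -11.157824, 0.972666, 4.265000)

(-1.3650, -11.1578, 0.9727, 4.2650)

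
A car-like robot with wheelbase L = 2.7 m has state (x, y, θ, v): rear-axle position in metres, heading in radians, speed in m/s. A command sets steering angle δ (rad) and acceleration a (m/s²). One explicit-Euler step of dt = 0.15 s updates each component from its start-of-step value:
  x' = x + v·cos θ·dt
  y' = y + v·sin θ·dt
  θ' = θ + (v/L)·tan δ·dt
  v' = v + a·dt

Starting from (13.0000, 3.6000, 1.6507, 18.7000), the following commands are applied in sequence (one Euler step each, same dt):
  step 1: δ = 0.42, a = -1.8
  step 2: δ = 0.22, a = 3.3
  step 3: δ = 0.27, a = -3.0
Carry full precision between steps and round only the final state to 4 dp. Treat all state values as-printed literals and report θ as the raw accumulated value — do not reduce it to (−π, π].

after step 1 (δ=0.42, a=-1.8): (12.776109, 6.396050, 2.114639, 18.430000)
after step 2 (δ=0.22, a=3.3): (11.345678, 8.761706, 2.343601, 18.925000)
after step 3 (δ=0.27, a=-3.0): (9.363817, 10.794125, 2.634581, 18.475000)

(9.3638, 10.7941, 2.6346, 18.4750)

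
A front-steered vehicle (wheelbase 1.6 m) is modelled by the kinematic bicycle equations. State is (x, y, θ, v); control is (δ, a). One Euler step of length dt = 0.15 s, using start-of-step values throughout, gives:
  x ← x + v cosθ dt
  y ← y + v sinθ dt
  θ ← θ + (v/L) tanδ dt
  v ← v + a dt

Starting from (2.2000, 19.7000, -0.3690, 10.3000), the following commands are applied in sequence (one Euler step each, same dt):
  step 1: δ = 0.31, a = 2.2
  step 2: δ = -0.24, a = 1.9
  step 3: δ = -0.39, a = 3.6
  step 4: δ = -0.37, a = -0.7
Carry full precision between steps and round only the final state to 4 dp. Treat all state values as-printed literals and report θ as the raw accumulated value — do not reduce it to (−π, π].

(8.0821, 17.4198, -1.1407, 11.3500)

after step 1 (δ=0.31, a=2.2): (3.641004, 19.142745, -0.059684, 10.630000)
after step 2 (δ=-0.24, a=1.9): (5.232665, 19.047636, -0.303559, 10.915000)
after step 3 (δ=-0.39, a=3.6): (6.795057, 18.558231, -0.724184, 11.455000)
after step 4 (δ=-0.37, a=-0.7): (8.082096, 17.419848, -1.140713, 11.350000)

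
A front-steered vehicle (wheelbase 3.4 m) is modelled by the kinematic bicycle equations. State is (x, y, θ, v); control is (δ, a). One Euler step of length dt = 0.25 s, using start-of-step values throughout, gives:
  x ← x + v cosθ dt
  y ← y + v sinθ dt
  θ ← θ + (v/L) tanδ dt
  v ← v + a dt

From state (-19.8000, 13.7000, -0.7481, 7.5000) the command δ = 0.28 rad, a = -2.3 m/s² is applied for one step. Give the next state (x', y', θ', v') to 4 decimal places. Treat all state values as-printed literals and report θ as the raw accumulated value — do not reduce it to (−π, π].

x' = -19.8000 + 7.5000·cos(-0.7481)·0.25 = -18.4257
y' = 13.7000 + 7.5000·sin(-0.7481)·0.25 = 12.4245
θ' = -0.7481 + (7.5000/3.4)·tan(0.28)·0.25 = -0.5895
v' = 7.5000 − 2.3000·0.25 = 6.9250

(-18.4257, 12.4245, -0.5895, 6.9250)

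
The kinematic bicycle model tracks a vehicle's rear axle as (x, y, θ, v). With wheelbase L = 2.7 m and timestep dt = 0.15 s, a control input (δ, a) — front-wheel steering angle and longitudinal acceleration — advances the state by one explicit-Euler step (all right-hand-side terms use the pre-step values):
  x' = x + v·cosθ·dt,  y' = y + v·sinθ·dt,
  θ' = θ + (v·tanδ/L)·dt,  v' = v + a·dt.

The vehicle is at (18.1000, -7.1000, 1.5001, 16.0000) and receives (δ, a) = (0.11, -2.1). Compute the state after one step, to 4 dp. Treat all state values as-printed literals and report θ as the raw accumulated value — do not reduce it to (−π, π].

(18.2695, -4.7060, 1.5983, 15.6850)

x' = 18.1000 + 16.0000·cos(1.5001)·0.15 = 18.2695
y' = -7.1000 + 16.0000·sin(1.5001)·0.15 = -4.7060
θ' = 1.5001 + (16.0000/2.7)·tan(0.11)·0.15 = 1.5983
v' = 16.0000 − 2.1000·0.15 = 15.6850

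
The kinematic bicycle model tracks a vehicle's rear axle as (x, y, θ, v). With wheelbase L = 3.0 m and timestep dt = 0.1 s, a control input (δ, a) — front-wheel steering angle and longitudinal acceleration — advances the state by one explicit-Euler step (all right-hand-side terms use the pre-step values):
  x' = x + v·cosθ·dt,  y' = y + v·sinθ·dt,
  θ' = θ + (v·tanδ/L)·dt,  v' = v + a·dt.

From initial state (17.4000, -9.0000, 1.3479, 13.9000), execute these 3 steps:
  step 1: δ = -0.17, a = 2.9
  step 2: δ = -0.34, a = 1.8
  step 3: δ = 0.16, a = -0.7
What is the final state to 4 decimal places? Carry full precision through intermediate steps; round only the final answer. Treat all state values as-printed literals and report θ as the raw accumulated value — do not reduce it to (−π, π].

after step 1 (δ=-0.17, a=2.9): (17.707267, -7.644387, 1.268366, 14.190000)
after step 2 (δ=-0.34, a=1.8): (18.129904, -6.289788, 1.101048, 14.370000)
after step 3 (δ=0.16, a=-0.7): (18.780379, -5.008440, 1.178349, 14.300000)

(18.7804, -5.0084, 1.1783, 14.3000)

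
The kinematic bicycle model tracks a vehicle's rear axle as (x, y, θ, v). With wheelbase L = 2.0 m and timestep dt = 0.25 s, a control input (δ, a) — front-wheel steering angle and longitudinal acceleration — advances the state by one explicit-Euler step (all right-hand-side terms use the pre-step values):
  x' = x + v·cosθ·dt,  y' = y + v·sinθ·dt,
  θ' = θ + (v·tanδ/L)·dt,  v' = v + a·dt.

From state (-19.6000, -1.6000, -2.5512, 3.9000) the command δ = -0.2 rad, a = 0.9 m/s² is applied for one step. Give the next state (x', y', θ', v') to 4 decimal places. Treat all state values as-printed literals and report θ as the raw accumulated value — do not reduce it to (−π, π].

(-20.4100, -2.1428, -2.6500, 4.1250)

x' = -19.6000 + 3.9000·cos(-2.5512)·0.25 = -20.4100
y' = -1.6000 + 3.9000·sin(-2.5512)·0.25 = -2.1428
θ' = -2.5512 + (3.9000/2.0)·tan(-0.2)·0.25 = -2.6500
v' = 3.9000 + 0.9000·0.25 = 4.1250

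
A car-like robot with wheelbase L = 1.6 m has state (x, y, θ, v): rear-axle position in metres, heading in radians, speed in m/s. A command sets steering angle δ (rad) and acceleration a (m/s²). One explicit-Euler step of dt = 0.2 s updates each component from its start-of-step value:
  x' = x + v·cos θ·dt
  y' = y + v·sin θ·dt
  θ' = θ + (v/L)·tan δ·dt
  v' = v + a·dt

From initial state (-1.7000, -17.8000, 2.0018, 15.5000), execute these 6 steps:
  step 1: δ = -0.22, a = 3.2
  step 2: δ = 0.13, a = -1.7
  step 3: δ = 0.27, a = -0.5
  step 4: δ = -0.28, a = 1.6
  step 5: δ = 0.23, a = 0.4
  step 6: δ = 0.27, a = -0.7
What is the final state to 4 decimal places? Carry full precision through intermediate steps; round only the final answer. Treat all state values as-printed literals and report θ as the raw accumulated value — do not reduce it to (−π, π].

(-8.9537, -0.9880, 2.8404, 15.9600)

after step 1 (δ=-0.22, a=3.2): (-2.995127, -14.983505, 1.568537, 16.140000)
after step 2 (δ=0.13, a=-1.7): (-2.987835, -11.755513, 1.832300, 15.800000)
after step 3 (δ=0.27, a=-0.5): (-3.804800, -8.702945, 2.378897, 15.700000)
after step 4 (δ=-0.28, a=1.6): (-6.074946, -6.533605, 1.814572, 16.020000)
after step 5 (δ=0.23, a=0.4): (-6.848290, -3.424336, 2.283444, 16.100000)
after step 6 (δ=0.27, a=-0.7): (-8.953653, -0.987976, 2.840420, 15.960000)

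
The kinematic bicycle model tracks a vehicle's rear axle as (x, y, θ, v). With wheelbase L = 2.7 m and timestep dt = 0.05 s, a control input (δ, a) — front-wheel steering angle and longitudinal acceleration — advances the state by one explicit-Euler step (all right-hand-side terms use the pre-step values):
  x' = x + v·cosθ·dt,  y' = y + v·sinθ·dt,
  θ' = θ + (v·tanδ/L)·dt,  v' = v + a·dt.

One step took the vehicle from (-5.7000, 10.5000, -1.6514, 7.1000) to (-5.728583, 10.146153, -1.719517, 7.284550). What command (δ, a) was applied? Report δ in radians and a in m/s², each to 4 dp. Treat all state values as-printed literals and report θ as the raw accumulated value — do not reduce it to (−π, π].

a = (v'−v)/dt = (0.184550)/0.05 = 3.6910
Δθ = θ'−θ = -0.068117;  (v·dt/L) = 7.1000·0.05/2.7 = 0.131481
tan δ = Δθ·L/(v·dt) = -0.518073  →  δ = -0.4780

δ = -0.4780, a = 3.6910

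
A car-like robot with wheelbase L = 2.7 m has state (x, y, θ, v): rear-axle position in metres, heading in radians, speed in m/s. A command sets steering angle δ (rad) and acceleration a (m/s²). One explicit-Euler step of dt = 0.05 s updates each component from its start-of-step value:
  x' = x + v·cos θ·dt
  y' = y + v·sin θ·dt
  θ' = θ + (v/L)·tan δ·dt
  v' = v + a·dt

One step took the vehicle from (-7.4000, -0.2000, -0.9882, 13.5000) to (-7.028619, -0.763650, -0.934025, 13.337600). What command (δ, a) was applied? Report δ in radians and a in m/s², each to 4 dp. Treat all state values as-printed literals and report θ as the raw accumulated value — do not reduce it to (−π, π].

a = (v'−v)/dt = (-0.162400)/0.05 = -3.2480
Δθ = θ'−θ = 0.054175;  (v·dt/L) = 13.5000·0.05/2.7 = 0.250000
tan δ = Δθ·L/(v·dt) = 0.216700  →  δ = 0.2134

δ = 0.2134, a = -3.2480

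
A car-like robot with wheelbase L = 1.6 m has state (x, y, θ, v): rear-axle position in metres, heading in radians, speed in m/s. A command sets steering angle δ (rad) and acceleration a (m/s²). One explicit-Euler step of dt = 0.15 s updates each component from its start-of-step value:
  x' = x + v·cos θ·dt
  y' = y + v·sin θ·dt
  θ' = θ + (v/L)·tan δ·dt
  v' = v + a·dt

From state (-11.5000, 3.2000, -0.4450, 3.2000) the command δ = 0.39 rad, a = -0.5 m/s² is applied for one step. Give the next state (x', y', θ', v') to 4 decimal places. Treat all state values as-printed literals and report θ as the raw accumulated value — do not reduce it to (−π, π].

(-11.0667, 2.9934, -0.3217, 3.1250)

x' = -11.5000 + 3.2000·cos(-0.4450)·0.15 = -11.0667
y' = 3.2000 + 3.2000·sin(-0.4450)·0.15 = 2.9934
θ' = -0.4450 + (3.2000/1.6)·tan(0.39)·0.15 = -0.3217
v' = 3.2000 − 0.5000·0.15 = 3.1250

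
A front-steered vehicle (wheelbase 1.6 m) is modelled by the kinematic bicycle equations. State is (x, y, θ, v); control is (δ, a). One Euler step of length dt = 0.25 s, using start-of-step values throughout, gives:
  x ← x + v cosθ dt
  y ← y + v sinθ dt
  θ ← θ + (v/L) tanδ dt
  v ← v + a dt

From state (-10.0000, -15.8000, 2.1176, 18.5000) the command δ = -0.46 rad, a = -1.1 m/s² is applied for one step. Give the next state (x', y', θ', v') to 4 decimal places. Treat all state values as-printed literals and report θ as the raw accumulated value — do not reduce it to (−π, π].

x' = -10.0000 + 18.5000·cos(2.1176)·0.25 = -12.4048
y' = -15.8000 + 18.5000·sin(2.1176)·0.25 = -11.8494
θ' = 2.1176 + (18.5000/1.6)·tan(-0.46)·0.25 = 0.6854
v' = 18.5000 − 1.1000·0.25 = 18.2250

(-12.4048, -11.8494, 0.6854, 18.2250)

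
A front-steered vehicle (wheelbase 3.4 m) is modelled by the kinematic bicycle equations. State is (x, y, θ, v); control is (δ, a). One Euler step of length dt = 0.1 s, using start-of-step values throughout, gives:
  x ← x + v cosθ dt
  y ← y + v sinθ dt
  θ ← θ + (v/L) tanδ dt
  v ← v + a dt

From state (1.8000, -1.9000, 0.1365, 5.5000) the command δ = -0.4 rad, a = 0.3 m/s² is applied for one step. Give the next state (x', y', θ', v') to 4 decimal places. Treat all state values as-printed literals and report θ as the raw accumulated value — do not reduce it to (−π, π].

(2.3449, -1.8252, 0.0681, 5.5300)

x' = 1.8000 + 5.5000·cos(0.1365)·0.1 = 2.3449
y' = -1.9000 + 5.5000·sin(0.1365)·0.1 = -1.8252
θ' = 0.1365 + (5.5000/3.4)·tan(-0.4)·0.1 = 0.0681
v' = 5.5000 + 0.3000·0.1 = 5.5300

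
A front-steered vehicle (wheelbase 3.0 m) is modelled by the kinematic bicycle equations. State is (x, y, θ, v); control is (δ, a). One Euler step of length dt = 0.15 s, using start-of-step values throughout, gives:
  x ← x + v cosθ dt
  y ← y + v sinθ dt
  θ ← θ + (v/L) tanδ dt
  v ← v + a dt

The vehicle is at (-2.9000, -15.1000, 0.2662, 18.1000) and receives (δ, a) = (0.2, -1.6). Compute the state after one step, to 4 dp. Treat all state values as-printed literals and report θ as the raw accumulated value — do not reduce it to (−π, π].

x' = -2.9000 + 18.1000·cos(0.2662)·0.15 = -0.2806
y' = -15.1000 + 18.1000·sin(0.2662)·0.15 = -14.3858
θ' = 0.2662 + (18.1000/3.0)·tan(0.2)·0.15 = 0.4497
v' = 18.1000 − 1.6000·0.15 = 17.8600

(-0.2806, -14.3858, 0.4497, 17.8600)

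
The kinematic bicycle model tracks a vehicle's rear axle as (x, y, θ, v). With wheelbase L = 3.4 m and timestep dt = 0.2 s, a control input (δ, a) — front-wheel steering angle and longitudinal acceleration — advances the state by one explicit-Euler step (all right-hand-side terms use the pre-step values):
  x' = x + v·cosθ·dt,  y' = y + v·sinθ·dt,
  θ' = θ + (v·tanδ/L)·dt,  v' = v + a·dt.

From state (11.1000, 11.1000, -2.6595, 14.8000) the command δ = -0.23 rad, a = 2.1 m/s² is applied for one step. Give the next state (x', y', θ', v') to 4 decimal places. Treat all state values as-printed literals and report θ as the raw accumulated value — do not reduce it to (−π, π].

x' = 11.1000 + 14.8000·cos(-2.6595)·0.2 = 8.4774
y' = 11.1000 + 14.8000·sin(-2.6595)·0.2 = 9.7276
θ' = -2.6595 + (14.8000/3.4)·tan(-0.23)·0.2 = -2.8633
v' = 14.8000 + 2.1000·0.2 = 15.2200

(8.4774, 9.7276, -2.8633, 15.2200)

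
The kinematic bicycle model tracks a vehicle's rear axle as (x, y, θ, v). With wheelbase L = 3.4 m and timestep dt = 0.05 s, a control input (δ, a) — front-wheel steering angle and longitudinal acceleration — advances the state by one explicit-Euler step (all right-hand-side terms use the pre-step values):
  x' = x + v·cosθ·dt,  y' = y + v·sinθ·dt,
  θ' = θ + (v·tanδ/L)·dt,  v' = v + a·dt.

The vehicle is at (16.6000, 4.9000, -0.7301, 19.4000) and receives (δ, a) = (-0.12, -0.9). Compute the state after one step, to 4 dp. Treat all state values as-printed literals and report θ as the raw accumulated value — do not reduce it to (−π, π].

x' = 16.6000 + 19.4000·cos(-0.7301)·0.05 = 17.3228
y' = 4.9000 + 19.4000·sin(-0.7301)·0.05 = 4.2531
θ' = -0.7301 + (19.4000/3.4)·tan(-0.12)·0.05 = -0.7645
v' = 19.4000 − 0.9000·0.05 = 19.3550

(17.3228, 4.2531, -0.7645, 19.3550)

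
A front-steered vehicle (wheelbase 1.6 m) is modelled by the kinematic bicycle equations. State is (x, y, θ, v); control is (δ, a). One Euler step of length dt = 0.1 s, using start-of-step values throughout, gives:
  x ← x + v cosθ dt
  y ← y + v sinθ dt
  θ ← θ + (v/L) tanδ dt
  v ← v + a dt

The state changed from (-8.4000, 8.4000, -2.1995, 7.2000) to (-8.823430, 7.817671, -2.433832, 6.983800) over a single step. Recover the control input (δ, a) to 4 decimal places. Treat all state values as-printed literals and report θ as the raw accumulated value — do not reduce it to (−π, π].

a = (v'−v)/dt = (-0.216200)/0.1 = -2.1620
Δθ = θ'−θ = -0.234332;  (v·dt/L) = 7.2000·0.1/1.6 = 0.450000
tan δ = Δθ·L/(v·dt) = -0.520738  →  δ = -0.4801

δ = -0.4801, a = -2.1620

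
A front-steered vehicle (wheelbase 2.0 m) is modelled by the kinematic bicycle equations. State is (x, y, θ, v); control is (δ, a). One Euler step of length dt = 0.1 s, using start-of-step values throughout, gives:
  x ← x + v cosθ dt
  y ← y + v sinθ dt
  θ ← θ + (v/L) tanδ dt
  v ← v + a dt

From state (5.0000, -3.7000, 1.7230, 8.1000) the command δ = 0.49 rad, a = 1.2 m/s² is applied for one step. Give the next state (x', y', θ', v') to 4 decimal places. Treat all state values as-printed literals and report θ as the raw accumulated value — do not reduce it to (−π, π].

(4.8772, -2.8994, 1.9390, 8.2200)

x' = 5.0000 + 8.1000·cos(1.7230)·0.1 = 4.8772
y' = -3.7000 + 8.1000·sin(1.7230)·0.1 = -2.8994
θ' = 1.7230 + (8.1000/2.0)·tan(0.49)·0.1 = 1.9390
v' = 8.1000 + 1.2000·0.1 = 8.2200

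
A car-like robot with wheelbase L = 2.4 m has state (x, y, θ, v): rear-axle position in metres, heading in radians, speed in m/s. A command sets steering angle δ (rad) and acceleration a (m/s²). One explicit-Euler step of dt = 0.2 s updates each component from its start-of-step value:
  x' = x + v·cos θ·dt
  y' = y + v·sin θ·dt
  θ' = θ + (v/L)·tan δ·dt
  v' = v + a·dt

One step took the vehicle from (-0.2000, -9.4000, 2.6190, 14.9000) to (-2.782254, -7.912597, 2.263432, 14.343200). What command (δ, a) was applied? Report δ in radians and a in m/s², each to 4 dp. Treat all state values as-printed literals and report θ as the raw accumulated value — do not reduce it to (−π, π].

a = (v'−v)/dt = (-0.556800)/0.2 = -2.7840
Δθ = θ'−θ = -0.355568;  (v·dt/L) = 14.9000·0.2/2.4 = 1.241667
tan δ = Δθ·L/(v·dt) = -0.286363  →  δ = -0.2789

δ = -0.2789, a = -2.7840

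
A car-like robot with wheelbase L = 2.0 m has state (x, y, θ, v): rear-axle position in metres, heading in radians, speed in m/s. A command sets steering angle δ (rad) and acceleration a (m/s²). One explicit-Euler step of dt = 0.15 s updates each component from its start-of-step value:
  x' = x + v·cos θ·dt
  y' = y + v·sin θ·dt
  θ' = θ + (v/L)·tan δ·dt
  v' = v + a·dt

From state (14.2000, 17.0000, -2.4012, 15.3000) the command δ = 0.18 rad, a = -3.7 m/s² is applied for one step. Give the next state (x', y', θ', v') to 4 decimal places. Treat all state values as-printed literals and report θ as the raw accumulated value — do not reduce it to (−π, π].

x' = 14.2000 + 15.3000·cos(-2.4012)·0.15 = 12.5058
y' = 17.0000 + 15.3000·sin(-2.4012)·0.15 = 15.4518
θ' = -2.4012 + (15.3000/2.0)·tan(0.18)·0.15 = -2.1924
v' = 15.3000 − 3.7000·0.15 = 14.7450

(12.5058, 15.4518, -2.1924, 14.7450)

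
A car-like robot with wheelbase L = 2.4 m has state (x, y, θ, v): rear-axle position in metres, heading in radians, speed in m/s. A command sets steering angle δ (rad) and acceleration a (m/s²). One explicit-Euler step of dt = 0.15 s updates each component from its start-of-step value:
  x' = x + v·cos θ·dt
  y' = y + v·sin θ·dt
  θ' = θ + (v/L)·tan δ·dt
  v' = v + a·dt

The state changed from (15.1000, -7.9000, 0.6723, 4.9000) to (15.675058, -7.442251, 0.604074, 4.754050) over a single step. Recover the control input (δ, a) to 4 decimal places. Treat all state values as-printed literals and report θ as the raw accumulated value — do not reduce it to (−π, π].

δ = -0.2192, a = -0.9730

a = (v'−v)/dt = (-0.145950)/0.15 = -0.9730
Δθ = θ'−θ = -0.068226;  (v·dt/L) = 4.9000·0.15/2.4 = 0.306250
tan δ = Δθ·L/(v·dt) = -0.222779  →  δ = -0.2192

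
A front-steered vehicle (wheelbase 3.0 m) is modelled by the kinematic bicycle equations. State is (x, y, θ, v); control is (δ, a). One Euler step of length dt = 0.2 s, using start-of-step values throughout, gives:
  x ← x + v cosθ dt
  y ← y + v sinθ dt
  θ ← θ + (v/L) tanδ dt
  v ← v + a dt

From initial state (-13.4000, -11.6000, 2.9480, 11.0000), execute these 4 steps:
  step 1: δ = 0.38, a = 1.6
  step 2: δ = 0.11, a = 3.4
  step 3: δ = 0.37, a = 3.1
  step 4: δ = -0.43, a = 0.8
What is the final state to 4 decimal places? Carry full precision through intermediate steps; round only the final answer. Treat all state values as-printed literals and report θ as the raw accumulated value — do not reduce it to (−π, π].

(-22.3953, -13.0316, 3.2487, 12.7800)

after step 1 (δ=0.38, a=1.6): (-15.558903, -11.176752, 3.240903, 11.320000)
after step 2 (δ=0.11, a=3.4): (-17.811748, -11.401220, 3.324252, 12.000000)
after step 3 (δ=0.37, a=3.1): (-20.171821, -11.837170, 3.634543, 12.620000)
after step 4 (δ=-0.43, a=0.8): (-22.395315, -13.031595, 3.248690, 12.780000)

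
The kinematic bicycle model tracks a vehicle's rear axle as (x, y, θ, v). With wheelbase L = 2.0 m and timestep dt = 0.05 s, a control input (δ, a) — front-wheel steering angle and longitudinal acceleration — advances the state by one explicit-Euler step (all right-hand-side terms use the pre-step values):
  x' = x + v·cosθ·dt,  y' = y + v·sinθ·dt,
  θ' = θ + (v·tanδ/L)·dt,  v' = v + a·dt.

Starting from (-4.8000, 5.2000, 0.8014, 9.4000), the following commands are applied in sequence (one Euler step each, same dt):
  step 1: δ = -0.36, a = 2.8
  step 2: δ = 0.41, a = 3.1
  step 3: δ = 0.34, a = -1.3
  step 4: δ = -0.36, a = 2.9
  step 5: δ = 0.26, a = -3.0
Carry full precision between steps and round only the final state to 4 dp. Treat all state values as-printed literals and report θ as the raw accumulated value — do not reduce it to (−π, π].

after step 1 (δ=-0.36, a=2.8): (-4.473020, 5.537615, 0.712945, 9.540000)
after step 2 (δ=0.41, a=3.1): (-4.112199, 5.849604, 0.816605, 9.695000)
after step 3 (δ=0.34, a=-1.3): (-3.780291, 6.202902, 0.902342, 9.630000)
after step 4 (δ=-0.36, a=2.9): (-3.481870, 6.580774, 0.811723, 9.775000)
after step 5 (δ=0.26, a=-3.0): (-3.145488, 6.935350, 0.876732, 9.625000)

(-3.1455, 6.9353, 0.8767, 9.6250)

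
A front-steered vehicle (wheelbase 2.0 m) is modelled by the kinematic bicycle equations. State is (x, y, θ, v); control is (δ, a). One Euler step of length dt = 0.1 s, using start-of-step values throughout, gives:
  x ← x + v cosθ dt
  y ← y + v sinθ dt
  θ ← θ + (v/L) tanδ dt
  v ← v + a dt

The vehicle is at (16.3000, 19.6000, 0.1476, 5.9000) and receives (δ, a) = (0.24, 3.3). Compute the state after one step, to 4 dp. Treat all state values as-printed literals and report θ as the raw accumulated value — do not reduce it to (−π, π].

x' = 16.3000 + 5.9000·cos(0.1476)·0.1 = 16.8836
y' = 19.6000 + 5.9000·sin(0.1476)·0.1 = 19.6868
θ' = 0.1476 + (5.9000/2.0)·tan(0.24)·0.1 = 0.2198
v' = 5.9000 + 3.3000·0.1 = 6.2300

(16.8836, 19.6868, 0.2198, 6.2300)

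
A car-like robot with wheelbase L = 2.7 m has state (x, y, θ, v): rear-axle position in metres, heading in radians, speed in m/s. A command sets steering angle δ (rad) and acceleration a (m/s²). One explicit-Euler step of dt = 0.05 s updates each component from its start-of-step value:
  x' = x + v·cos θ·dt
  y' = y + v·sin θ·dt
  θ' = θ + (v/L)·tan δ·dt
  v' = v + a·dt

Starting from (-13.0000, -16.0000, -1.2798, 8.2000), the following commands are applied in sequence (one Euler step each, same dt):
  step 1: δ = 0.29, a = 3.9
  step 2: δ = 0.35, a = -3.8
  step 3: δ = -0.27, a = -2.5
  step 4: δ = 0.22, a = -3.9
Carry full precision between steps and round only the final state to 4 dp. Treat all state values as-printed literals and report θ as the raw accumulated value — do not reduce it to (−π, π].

(-12.4478, -17.5473, -1.1863, 7.8850)

after step 1 (δ=0.29, a=3.9): (-12.882368, -16.392763, -1.234485, 8.395000)
after step 2 (δ=0.35, a=-3.8): (-12.743848, -16.788998, -1.177737, 8.205000)
after step 3 (δ=-0.27, a=-2.5): (-12.586715, -17.167963, -1.219789, 8.080000)
after step 4 (δ=0.22, a=-3.9): (-12.447802, -17.547330, -1.186329, 7.885000)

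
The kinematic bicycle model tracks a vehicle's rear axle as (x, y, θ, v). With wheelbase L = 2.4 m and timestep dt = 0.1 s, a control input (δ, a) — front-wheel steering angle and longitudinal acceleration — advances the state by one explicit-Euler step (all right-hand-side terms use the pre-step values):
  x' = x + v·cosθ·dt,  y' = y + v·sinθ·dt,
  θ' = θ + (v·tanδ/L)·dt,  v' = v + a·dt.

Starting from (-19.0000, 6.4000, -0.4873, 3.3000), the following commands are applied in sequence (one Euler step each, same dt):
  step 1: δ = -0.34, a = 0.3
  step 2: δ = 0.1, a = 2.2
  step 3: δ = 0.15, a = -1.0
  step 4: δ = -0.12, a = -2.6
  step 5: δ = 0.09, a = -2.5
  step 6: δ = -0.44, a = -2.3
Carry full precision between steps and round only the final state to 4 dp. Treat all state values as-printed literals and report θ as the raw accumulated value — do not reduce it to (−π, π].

(-17.2770, 5.4332, -0.5627, 2.7100)

after step 1 (δ=-0.34, a=0.3): (-18.708412, 6.245480, -0.535939, 3.330000)
after step 2 (δ=0.1, a=2.2): (-18.422102, 6.075434, -0.522017, 3.550000)
after step 3 (δ=0.15, a=-1.0): (-18.114383, 5.898421, -0.499662, 3.450000)
after step 4 (δ=-0.12, a=-2.6): (-17.811561, 5.733121, -0.516995, 3.190000)
after step 5 (δ=0.09, a=-2.5): (-17.534251, 5.575449, -0.505000, 2.940000)
after step 6 (δ=-0.44, a=-2.3): (-17.276950, 5.433209, -0.562671, 2.710000)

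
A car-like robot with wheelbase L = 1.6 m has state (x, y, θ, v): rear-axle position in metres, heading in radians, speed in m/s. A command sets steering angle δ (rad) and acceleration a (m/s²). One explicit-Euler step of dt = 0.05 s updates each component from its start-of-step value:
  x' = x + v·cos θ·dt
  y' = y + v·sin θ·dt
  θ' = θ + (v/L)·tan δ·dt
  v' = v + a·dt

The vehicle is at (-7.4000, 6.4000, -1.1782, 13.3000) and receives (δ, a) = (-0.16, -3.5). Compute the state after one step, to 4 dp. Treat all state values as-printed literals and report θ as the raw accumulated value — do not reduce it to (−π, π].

(-7.1456, 5.7856, -1.2453, 13.1250)

x' = -7.4000 + 13.3000·cos(-1.1782)·0.05 = -7.1456
y' = 6.4000 + 13.3000·sin(-1.1782)·0.05 = 5.7856
θ' = -1.1782 + (13.3000/1.6)·tan(-0.16)·0.05 = -1.2453
v' = 13.3000 − 3.5000·0.05 = 13.1250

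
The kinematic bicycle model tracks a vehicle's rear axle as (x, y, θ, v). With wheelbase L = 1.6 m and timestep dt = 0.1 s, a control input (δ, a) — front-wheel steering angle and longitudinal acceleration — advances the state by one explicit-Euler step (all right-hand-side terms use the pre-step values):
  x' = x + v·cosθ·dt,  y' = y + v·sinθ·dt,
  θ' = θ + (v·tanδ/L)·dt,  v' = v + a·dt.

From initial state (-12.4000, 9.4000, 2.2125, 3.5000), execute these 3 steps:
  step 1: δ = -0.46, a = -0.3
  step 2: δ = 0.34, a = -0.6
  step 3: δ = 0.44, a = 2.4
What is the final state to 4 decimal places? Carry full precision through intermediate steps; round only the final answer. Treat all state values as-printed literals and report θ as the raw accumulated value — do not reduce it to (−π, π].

after step 1 (δ=-0.46, a=-0.3): (-12.609496, 9.680377, 2.104121, 3.470000)
after step 2 (δ=0.34, a=-0.6): (-12.785911, 9.979186, 2.180837, 3.410000)
after step 3 (δ=0.44, a=2.4): (-12.981270, 10.258678, 2.281172, 3.650000)

(-12.9813, 10.2587, 2.2812, 3.6500)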